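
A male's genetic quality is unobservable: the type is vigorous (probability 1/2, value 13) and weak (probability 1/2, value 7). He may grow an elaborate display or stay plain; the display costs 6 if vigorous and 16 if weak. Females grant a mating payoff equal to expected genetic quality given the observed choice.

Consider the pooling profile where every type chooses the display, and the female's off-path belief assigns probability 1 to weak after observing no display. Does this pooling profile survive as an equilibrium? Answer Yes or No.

No

On path, the female holds the prior and pays 1/2·13 + 1/2·7 = 10. Off path (no display), believing weak, it pays 7.
vigorous: the display nets 10 − 6 = 4; no display nets 7. vigorous would deviate.
weak: the display nets 10 − 16 = -6; no display nets 7. weak would deviate.
A type deviates, so pooling fails.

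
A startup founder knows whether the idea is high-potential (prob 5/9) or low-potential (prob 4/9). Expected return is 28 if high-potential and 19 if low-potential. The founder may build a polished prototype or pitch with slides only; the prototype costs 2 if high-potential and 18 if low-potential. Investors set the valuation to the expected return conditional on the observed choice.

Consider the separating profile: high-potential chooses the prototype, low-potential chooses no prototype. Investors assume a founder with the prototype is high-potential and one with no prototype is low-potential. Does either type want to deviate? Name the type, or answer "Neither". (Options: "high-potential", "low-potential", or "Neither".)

Neither

The prototype pays 28; no prototype pays 19.
high-potential: assigned the prototype, nets 28 − 2 = 26; deviating to no prototype nets 19.
low-potential: assigned no prototype, nets 19; deviating to the prototype nets 28 − 18 = 10.
Both types strictly prefer their assigned action; no profitable deviation.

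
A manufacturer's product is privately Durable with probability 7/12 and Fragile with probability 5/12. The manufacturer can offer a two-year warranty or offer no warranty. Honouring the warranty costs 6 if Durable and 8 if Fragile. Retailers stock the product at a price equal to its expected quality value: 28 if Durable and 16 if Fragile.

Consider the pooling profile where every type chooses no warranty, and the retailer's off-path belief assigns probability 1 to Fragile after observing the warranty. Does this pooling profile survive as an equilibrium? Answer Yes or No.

On path, the retailer holds the prior and pays 7/12·28 + 5/12·16 = 23. Off path (the warranty), believing Fragile, it pays 16.
Durable: no warranty nets 23; the warranty nets 16 − 6 = 10. Durable stays.
Fragile: no warranty nets 23; the warranty nets 16 − 8 = 8. Fragile stays.
No type deviates, so pooling is sustained.

Yes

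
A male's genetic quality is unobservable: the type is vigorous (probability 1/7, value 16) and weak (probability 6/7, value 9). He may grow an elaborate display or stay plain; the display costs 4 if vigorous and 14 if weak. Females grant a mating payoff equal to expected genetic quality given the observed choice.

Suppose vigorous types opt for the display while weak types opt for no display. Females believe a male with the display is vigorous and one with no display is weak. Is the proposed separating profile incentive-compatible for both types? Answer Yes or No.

Under these beliefs, the display earns mating payoff 16 and no display earns mating payoff 9.
vigorous: the display nets 16 − 4 = 12; no display nets 9. vigorous prefers the display.
weak: the display nets 16 − 14 = 2; no display nets 9. weak prefers no display.
Neither type deviates, so the separating profile is an equilibrium.

Yes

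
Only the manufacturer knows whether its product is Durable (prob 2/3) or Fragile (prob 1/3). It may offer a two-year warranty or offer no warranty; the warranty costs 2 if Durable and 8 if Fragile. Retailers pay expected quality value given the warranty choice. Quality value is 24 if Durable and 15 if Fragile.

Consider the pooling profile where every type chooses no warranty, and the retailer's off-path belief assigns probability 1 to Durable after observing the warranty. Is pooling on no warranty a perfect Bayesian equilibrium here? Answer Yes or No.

No

On path, the retailer holds the prior and pays 2/3·24 + 1/3·15 = 21. Off path (the warranty), believing Durable, it pays 24.
Durable: no warranty nets 21; the warranty nets 24 − 2 = 22. Durable would deviate.
Fragile: no warranty nets 21; the warranty nets 24 − 8 = 16. Fragile stays.
A type deviates, so pooling fails.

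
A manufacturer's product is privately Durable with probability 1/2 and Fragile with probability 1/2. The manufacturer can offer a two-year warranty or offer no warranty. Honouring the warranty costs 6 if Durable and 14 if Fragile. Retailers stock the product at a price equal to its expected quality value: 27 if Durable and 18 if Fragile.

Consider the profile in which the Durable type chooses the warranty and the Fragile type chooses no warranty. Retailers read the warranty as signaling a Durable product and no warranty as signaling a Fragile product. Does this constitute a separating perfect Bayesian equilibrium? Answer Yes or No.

Under these beliefs, the warranty earns price 27 and no warranty earns price 18.
Durable: the warranty nets 27 − 6 = 21; no warranty nets 18. Durable prefers the warranty.
Fragile: the warranty nets 27 − 14 = 13; no warranty nets 18. Fragile prefers no warranty.
Neither type deviates, so the separating profile is an equilibrium.

Yes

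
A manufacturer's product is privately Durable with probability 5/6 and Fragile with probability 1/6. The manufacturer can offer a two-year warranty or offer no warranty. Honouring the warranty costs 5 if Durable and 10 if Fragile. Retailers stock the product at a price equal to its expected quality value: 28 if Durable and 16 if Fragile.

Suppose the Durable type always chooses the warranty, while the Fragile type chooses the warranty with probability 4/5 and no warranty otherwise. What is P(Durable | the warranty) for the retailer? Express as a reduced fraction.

P(the warranty) = (5/6)·1 + (1/6)·(4/5) = 29/30.
By Bayes' rule, P(Durable | the warranty) = (5/6) / (29/30) = 25/29.

25/29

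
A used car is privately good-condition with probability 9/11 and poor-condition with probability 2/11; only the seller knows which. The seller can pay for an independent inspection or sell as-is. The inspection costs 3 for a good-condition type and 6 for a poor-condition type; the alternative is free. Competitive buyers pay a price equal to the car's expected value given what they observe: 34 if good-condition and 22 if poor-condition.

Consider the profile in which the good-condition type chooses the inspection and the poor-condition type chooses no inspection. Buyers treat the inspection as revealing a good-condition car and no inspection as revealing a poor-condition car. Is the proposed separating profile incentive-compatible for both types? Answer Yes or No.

Under these beliefs, the inspection earns price 34 and no inspection earns price 22.
good-condition: the inspection nets 34 − 3 = 31; no inspection nets 22. good-condition prefers the inspection.
poor-condition: the inspection nets 34 − 6 = 28; no inspection nets 22. poor-condition would deviate to the inspection.
poor-condition has a profitable deviation, so the profile is not an equilibrium.

No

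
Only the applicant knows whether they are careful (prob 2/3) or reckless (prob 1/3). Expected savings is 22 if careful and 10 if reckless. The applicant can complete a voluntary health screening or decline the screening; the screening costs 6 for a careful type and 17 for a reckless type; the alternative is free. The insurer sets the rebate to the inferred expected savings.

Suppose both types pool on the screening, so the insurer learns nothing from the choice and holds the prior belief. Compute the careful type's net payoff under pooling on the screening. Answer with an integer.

12

Pooled rebate = 2/3·22 + 1/3·10 = 18.
careful pays cost 6 for the screening, so net payoff = 18 − 6 = 12.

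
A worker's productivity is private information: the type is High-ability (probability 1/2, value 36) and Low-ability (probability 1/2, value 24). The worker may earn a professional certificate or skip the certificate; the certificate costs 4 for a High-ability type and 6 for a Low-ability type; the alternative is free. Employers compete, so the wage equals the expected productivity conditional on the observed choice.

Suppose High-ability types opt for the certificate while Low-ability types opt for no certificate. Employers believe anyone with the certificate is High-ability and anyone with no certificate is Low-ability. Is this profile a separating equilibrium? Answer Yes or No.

No

Under these beliefs, the certificate earns wage 36 and no certificate earns wage 24.
High-ability: the certificate nets 36 − 4 = 32; no certificate nets 24. High-ability prefers the certificate.
Low-ability: the certificate nets 36 − 6 = 30; no certificate nets 24. Low-ability would deviate to the certificate.
Low-ability has a profitable deviation, so the profile is not an equilibrium.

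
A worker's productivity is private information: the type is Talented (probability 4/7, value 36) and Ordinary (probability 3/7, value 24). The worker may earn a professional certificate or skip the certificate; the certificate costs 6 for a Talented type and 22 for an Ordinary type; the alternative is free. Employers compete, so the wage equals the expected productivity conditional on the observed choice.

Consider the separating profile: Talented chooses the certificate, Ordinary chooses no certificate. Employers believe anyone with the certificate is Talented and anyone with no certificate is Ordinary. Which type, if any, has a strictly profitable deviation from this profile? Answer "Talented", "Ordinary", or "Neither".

Neither

The certificate pays 36; no certificate pays 24.
Talented: assigned the certificate, nets 36 − 6 = 30; deviating to no certificate nets 24.
Ordinary: assigned no certificate, nets 24; deviating to the certificate nets 36 − 22 = 14.
Both types strictly prefer their assigned action; no profitable deviation.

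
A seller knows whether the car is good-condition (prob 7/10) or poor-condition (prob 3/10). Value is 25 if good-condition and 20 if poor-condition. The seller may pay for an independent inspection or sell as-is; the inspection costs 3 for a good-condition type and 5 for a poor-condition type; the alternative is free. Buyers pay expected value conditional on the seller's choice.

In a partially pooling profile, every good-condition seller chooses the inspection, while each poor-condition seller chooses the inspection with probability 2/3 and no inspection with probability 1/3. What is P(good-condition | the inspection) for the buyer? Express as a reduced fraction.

P(the inspection) = (7/10)·1 + (3/10)·(2/3) = 9/10.
By Bayes' rule, P(good-condition | the inspection) = (7/10) / (9/10) = 7/9.

7/9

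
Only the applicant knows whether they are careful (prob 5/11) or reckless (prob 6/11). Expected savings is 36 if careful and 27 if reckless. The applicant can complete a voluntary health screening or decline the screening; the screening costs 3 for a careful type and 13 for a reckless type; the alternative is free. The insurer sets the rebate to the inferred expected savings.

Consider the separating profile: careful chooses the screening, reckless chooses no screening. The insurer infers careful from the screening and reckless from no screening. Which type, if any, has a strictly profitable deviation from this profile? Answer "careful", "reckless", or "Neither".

Neither

The screening pays 36; no screening pays 27.
careful: assigned the screening, nets 36 − 3 = 33; deviating to no screening nets 27.
reckless: assigned no screening, nets 27; deviating to the screening nets 36 − 13 = 23.
Both types strictly prefer their assigned action; no profitable deviation.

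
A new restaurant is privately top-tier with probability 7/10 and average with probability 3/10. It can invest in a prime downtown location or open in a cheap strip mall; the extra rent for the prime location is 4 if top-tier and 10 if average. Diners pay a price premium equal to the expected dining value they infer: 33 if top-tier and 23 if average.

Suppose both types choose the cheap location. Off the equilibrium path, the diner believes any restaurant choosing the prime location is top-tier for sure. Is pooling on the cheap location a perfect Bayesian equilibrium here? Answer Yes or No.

Yes

On path, the diner holds the prior and pays 7/10·33 + 3/10·23 = 30. Off path (the prime location), believing top-tier, it pays 33.
top-tier: the cheap location nets 30; the prime location nets 33 − 4 = 29. top-tier stays.
average: the cheap location nets 30; the prime location nets 33 − 10 = 23. average stays.
No type deviates, so pooling is sustained.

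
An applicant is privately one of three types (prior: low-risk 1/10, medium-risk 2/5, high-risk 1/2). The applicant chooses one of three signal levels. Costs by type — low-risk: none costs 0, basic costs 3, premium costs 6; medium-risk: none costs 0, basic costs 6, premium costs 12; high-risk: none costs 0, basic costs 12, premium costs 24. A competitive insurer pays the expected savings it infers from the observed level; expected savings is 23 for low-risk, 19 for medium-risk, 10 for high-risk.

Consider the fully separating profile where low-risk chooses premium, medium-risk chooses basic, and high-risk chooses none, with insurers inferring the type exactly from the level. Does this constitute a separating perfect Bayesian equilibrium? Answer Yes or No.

Separating rebates: premium → 23, basic → 19, none → 10.
low-risk (assigned premium): none: 10 − 0 = 10; basic: 19 − 3 = 16; premium: 23 − 6 = 17. low-risk stays.
medium-risk (assigned basic): none: 10 − 0 = 10; basic: 19 − 6 = 13; premium: 23 − 12 = 11. medium-risk stays.
high-risk (assigned none): none: 10 − 0 = 10; basic: 19 − 12 = 7; premium: 23 − 24 = -1. high-risk stays.
Every type prefers its assigned level; separation holds.

Yes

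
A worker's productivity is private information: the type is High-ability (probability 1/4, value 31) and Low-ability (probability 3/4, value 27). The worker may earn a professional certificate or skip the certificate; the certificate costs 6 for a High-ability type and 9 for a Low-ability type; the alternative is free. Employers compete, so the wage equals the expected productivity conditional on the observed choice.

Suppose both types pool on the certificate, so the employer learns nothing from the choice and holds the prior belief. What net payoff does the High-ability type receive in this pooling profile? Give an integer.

22

Pooled wage = 1/4·31 + 3/4·27 = 28.
High-ability pays cost 6 for the certificate, so net payoff = 28 − 6 = 22.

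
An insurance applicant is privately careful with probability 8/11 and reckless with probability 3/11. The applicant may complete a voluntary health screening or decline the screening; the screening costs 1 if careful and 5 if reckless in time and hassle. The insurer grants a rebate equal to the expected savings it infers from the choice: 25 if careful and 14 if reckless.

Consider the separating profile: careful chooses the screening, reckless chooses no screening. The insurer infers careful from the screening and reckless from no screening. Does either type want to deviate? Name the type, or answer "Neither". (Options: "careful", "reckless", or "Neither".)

reckless

The screening pays 25; no screening pays 14.
careful: assigned the screening, nets 25 − 1 = 24; deviating to no screening nets 14.
reckless: assigned no screening, nets 14; deviating to the screening nets 25 − 5 = 20.
The reckless type gains 6 by deviating.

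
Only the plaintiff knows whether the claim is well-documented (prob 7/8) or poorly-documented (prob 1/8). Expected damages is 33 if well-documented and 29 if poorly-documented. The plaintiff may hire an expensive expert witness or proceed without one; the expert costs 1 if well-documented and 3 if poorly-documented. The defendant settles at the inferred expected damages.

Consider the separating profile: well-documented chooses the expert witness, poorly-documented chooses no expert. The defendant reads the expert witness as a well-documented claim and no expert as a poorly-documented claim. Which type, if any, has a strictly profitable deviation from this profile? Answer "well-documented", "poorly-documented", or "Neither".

The expert witness pays 33; no expert pays 29.
well-documented: assigned the expert witness, nets 33 − 1 = 32; deviating to no expert nets 29.
poorly-documented: assigned no expert, nets 29; deviating to the expert witness nets 33 − 3 = 30.
The poorly-documented type gains 1 by deviating.

poorly-documented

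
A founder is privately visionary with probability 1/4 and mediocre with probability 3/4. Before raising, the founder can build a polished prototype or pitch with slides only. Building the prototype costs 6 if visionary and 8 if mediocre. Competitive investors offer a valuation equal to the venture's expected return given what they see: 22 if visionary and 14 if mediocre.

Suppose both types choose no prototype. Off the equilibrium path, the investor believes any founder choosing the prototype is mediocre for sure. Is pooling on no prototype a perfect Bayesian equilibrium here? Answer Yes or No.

Yes

On path, the investor holds the prior and pays 1/4·22 + 3/4·14 = 16. Off path (the prototype), believing mediocre, it pays 14.
visionary: no prototype nets 16; the prototype nets 14 − 6 = 8. visionary stays.
mediocre: no prototype nets 16; the prototype nets 14 − 8 = 6. mediocre stays.
No type deviates, so pooling is sustained.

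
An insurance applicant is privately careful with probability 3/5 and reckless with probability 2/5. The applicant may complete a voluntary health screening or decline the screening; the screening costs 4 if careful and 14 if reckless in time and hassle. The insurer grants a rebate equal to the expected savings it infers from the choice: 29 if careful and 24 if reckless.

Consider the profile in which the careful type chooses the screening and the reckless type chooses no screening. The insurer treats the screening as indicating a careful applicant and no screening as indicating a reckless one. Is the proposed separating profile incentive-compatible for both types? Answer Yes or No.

Under these beliefs, the screening earns rebate 29 and no screening earns rebate 24.
careful: the screening nets 29 − 4 = 25; no screening nets 24. careful prefers the screening.
reckless: the screening nets 29 − 14 = 15; no screening nets 24. reckless prefers no screening.
Neither type deviates, so the separating profile is an equilibrium.

Yes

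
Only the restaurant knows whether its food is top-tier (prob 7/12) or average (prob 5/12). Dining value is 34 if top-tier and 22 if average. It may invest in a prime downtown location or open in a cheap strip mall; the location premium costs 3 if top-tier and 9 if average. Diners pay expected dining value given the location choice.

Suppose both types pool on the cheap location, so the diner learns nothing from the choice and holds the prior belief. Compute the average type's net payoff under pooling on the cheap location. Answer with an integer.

Pooled price premium = 7/12·34 + 5/12·22 = 29.
average pays no cost for the cheap location, so net payoff = 29.

29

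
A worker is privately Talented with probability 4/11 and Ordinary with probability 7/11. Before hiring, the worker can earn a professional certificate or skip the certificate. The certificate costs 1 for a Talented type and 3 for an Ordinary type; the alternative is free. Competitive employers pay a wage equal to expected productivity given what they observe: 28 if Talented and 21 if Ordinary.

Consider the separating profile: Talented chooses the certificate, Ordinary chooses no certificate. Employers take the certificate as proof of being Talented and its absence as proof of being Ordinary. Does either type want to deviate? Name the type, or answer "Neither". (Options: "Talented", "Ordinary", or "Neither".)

Ordinary

The certificate pays 28; no certificate pays 21.
Talented: assigned the certificate, nets 28 − 1 = 27; deviating to no certificate nets 21.
Ordinary: assigned no certificate, nets 21; deviating to the certificate nets 28 − 3 = 25.
The Ordinary type gains 4 by deviating.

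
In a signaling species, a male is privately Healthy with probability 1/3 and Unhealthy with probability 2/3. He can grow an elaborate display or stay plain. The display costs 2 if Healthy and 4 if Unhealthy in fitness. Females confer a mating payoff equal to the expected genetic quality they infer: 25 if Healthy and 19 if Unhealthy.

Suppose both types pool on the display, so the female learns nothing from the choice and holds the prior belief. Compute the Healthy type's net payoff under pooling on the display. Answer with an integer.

Pooled mating payoff = 1/3·25 + 2/3·19 = 21.
Healthy pays cost 2 for the display, so net payoff = 21 − 2 = 19.

19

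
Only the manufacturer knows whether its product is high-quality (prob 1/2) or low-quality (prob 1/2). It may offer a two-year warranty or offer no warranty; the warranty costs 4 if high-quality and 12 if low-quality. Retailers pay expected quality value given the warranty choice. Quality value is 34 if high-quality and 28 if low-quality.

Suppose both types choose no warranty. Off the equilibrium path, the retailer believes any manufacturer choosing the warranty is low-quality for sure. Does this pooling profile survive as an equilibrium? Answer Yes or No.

Yes

On path, the retailer holds the prior and pays 1/2·34 + 1/2·28 = 31. Off path (the warranty), believing low-quality, it pays 28.
high-quality: no warranty nets 31; the warranty nets 28 − 4 = 24. high-quality stays.
low-quality: no warranty nets 31; the warranty nets 28 − 12 = 16. low-quality stays.
No type deviates, so pooling is sustained.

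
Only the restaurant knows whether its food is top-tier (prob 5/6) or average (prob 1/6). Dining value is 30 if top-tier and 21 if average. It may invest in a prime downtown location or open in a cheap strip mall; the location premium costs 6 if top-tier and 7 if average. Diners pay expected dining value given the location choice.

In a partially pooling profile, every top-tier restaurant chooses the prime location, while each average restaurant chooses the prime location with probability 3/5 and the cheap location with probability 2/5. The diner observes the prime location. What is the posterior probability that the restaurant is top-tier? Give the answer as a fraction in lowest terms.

25/28

P(the prime location) = (5/6)·1 + (1/6)·(3/5) = 14/15.
By Bayes' rule, P(top-tier | the prime location) = (5/6) / (14/15) = 25/28.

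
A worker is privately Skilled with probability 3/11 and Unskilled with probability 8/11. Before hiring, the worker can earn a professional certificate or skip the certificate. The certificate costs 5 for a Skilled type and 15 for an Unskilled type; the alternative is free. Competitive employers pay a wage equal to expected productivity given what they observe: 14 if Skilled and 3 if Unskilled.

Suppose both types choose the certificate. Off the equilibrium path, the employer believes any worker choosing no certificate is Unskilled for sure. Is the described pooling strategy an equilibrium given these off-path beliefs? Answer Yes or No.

On path, the employer holds the prior and pays 3/11·14 + 8/11·3 = 6. Off path (no certificate), believing Unskilled, it pays 3.
Skilled: the certificate nets 6 − 5 = 1; no certificate nets 3. Skilled would deviate.
Unskilled: the certificate nets 6 − 15 = -9; no certificate nets 3. Unskilled would deviate.
A type deviates, so pooling fails.

No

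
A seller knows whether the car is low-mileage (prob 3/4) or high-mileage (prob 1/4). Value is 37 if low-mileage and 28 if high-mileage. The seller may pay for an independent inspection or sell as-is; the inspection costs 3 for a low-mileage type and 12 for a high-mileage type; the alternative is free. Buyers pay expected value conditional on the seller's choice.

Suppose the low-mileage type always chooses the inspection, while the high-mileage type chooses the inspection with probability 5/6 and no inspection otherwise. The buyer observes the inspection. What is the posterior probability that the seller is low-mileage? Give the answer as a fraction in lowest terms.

P(the inspection) = (3/4)·1 + (1/4)·(5/6) = 23/24.
By Bayes' rule, P(low-mileage | the inspection) = (3/4) / (23/24) = 18/23.

18/23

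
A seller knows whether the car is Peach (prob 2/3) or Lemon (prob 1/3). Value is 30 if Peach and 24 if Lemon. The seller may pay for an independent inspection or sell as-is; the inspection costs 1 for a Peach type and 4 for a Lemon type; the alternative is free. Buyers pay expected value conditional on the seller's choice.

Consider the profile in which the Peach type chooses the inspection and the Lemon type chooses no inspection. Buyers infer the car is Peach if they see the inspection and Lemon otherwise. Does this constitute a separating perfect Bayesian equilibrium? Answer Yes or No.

Under these beliefs, the inspection earns price 30 and no inspection earns price 24.
Peach: the inspection nets 30 − 1 = 29; no inspection nets 24. Peach prefers the inspection.
Lemon: the inspection nets 30 − 4 = 26; no inspection nets 24. Lemon would deviate to the inspection.
Lemon has a profitable deviation, so the profile is not an equilibrium.

No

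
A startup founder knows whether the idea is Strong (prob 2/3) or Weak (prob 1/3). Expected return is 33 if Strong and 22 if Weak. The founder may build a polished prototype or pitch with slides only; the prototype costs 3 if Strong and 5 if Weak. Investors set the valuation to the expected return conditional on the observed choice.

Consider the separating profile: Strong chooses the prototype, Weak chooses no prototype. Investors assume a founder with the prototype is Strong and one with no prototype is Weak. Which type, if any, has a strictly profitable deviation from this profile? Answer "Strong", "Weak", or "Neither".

Weak

The prototype pays 33; no prototype pays 22.
Strong: assigned the prototype, nets 33 − 3 = 30; deviating to no prototype nets 22.
Weak: assigned no prototype, nets 22; deviating to the prototype nets 33 − 5 = 28.
The Weak type gains 6 by deviating.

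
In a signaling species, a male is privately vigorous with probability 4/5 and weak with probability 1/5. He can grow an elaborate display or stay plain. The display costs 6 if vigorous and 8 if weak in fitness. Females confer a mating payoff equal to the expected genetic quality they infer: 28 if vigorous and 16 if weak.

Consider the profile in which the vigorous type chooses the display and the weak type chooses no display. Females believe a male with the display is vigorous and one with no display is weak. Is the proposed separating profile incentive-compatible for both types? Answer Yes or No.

No

Under these beliefs, the display earns mating payoff 28 and no display earns mating payoff 16.
vigorous: the display nets 28 − 6 = 22; no display nets 16. vigorous prefers the display.
weak: the display nets 28 − 8 = 20; no display nets 16. weak would deviate to the display.
weak has a profitable deviation, so the profile is not an equilibrium.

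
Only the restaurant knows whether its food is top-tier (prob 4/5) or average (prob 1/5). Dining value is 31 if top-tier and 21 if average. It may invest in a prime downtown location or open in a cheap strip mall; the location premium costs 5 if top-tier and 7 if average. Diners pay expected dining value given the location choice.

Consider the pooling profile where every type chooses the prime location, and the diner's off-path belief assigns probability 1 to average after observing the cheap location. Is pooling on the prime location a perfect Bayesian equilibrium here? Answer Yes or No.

Yes

On path, the diner holds the prior and pays 4/5·31 + 1/5·21 = 29. Off path (the cheap location), believing average, it pays 21.
top-tier: the prime location nets 29 − 5 = 24; the cheap location nets 21. top-tier stays.
average: the prime location nets 29 − 7 = 22; the cheap location nets 21. average stays.
No type deviates, so pooling is sustained.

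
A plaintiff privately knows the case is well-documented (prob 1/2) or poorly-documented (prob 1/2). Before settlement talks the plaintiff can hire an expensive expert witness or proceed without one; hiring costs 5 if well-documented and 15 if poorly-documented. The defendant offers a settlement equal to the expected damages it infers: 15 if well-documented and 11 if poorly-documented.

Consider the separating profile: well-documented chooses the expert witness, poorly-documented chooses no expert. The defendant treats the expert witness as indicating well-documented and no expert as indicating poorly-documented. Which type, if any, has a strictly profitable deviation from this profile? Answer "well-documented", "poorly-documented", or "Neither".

well-documented

The expert witness pays 15; no expert pays 11.
well-documented: assigned the expert witness, nets 15 − 5 = 10; deviating to no expert nets 11.
poorly-documented: assigned no expert, nets 11; deviating to the expert witness nets 15 − 15 = 0.
The well-documented type gains 1 by deviating.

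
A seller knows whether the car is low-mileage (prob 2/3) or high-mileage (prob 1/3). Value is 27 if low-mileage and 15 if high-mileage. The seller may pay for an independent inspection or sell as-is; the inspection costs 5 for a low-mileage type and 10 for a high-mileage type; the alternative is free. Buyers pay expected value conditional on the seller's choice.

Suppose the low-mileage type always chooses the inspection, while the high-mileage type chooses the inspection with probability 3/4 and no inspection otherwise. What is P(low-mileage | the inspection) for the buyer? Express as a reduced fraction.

8/11

P(the inspection) = (2/3)·1 + (1/3)·(3/4) = 11/12.
By Bayes' rule, P(low-mileage | the inspection) = (2/3) / (11/12) = 8/11.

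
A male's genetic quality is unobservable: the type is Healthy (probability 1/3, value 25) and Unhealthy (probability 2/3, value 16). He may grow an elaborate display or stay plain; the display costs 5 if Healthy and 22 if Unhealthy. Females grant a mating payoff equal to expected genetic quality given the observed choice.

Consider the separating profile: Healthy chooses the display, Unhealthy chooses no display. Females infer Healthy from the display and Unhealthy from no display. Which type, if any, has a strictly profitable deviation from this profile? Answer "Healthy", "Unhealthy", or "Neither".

The display pays 25; no display pays 16.
Healthy: assigned the display, nets 25 − 5 = 20; deviating to no display nets 16.
Unhealthy: assigned no display, nets 16; deviating to the display nets 25 − 22 = 3.
Both types strictly prefer their assigned action; no profitable deviation.

Neither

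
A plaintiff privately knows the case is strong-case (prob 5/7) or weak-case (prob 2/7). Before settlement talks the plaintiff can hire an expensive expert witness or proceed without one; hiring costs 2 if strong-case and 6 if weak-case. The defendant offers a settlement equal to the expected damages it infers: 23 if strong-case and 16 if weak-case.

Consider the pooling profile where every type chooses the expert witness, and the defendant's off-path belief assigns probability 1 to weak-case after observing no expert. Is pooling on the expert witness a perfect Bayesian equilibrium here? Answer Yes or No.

No

On path, the defendant holds the prior and pays 5/7·23 + 2/7·16 = 21. Off path (no expert), believing weak-case, it pays 16.
strong-case: the expert witness nets 21 − 2 = 19; no expert nets 16. strong-case stays.
weak-case: the expert witness nets 21 − 6 = 15; no expert nets 16. weak-case would deviate.
A type deviates, so pooling fails.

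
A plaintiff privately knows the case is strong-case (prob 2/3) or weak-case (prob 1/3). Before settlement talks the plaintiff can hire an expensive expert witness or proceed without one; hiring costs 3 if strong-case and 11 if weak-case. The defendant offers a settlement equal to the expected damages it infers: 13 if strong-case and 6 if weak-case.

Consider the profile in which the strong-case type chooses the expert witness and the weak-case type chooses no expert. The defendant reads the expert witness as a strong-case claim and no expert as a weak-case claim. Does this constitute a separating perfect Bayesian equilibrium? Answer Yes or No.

Yes

Under these beliefs, the expert witness earns settlement 13 and no expert earns settlement 6.
strong-case: the expert witness nets 13 − 3 = 10; no expert nets 6. strong-case prefers the expert witness.
weak-case: the expert witness nets 13 − 11 = 2; no expert nets 6. weak-case prefers no expert.
Neither type deviates, so the separating profile is an equilibrium.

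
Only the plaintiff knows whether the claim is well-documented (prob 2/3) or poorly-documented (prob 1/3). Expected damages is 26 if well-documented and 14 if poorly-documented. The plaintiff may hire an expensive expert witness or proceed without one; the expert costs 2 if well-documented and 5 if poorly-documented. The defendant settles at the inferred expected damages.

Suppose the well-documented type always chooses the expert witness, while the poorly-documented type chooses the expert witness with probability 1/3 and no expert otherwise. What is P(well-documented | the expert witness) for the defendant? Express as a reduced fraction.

6/7

P(the expert witness) = (2/3)·1 + (1/3)·(1/3) = 7/9.
By Bayes' rule, P(well-documented | the expert witness) = (2/3) / (7/9) = 6/7.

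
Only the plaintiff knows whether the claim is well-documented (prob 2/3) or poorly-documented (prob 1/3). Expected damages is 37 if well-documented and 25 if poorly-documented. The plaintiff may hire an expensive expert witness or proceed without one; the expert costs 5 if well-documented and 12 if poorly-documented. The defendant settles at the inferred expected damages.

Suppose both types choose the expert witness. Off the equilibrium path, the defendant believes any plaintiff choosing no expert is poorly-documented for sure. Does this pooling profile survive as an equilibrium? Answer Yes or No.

No

On path, the defendant holds the prior and pays 2/3·37 + 1/3·25 = 33. Off path (no expert), believing poorly-documented, it pays 25.
well-documented: the expert witness nets 33 − 5 = 28; no expert nets 25. well-documented stays.
poorly-documented: the expert witness nets 33 − 12 = 21; no expert nets 25. poorly-documented would deviate.
A type deviates, so pooling fails.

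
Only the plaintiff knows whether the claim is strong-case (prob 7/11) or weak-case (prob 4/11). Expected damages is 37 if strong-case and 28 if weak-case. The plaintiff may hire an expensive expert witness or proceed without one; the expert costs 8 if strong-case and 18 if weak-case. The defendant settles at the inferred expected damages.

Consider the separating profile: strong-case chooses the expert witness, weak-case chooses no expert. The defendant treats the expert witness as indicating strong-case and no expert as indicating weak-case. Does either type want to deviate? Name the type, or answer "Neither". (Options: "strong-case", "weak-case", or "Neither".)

Neither

The expert witness pays 37; no expert pays 28.
strong-case: assigned the expert witness, nets 37 − 8 = 29; deviating to no expert nets 28.
weak-case: assigned no expert, nets 28; deviating to the expert witness nets 37 − 18 = 19.
Both types strictly prefer their assigned action; no profitable deviation.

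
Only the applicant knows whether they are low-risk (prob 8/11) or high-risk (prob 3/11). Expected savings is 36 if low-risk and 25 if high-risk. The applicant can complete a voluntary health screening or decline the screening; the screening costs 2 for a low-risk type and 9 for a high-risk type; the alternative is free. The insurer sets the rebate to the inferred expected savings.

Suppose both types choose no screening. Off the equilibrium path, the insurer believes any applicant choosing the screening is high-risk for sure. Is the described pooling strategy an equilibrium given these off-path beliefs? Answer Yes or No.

On path, the insurer holds the prior and pays 8/11·36 + 3/11·25 = 33. Off path (the screening), believing high-risk, it pays 25.
low-risk: no screening nets 33; the screening nets 25 − 2 = 23. low-risk stays.
high-risk: no screening nets 33; the screening nets 25 − 9 = 16. high-risk stays.
No type deviates, so pooling is sustained.

Yes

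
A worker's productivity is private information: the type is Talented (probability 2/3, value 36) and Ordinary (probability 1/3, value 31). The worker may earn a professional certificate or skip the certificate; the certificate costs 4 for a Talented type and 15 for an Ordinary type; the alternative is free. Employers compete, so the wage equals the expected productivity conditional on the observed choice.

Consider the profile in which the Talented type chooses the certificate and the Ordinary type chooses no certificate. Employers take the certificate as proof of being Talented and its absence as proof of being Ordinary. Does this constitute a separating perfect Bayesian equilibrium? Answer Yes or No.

Under these beliefs, the certificate earns wage 36 and no certificate earns wage 31.
Talented: the certificate nets 36 − 4 = 32; no certificate nets 31. Talented prefers the certificate.
Ordinary: the certificate nets 36 − 15 = 21; no certificate nets 31. Ordinary prefers no certificate.
Neither type deviates, so the separating profile is an equilibrium.

Yes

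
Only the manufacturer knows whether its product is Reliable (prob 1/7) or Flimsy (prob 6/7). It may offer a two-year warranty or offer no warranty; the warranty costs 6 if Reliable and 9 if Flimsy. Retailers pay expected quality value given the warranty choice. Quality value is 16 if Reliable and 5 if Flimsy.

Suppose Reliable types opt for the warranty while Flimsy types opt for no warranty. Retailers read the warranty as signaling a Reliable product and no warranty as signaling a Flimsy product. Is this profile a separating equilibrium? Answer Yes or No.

Under these beliefs, the warranty earns price 16 and no warranty earns price 5.
Reliable: the warranty nets 16 − 6 = 10; no warranty nets 5. Reliable prefers the warranty.
Flimsy: the warranty nets 16 − 9 = 7; no warranty nets 5. Flimsy would deviate to the warranty.
Flimsy has a profitable deviation, so the profile is not an equilibrium.

No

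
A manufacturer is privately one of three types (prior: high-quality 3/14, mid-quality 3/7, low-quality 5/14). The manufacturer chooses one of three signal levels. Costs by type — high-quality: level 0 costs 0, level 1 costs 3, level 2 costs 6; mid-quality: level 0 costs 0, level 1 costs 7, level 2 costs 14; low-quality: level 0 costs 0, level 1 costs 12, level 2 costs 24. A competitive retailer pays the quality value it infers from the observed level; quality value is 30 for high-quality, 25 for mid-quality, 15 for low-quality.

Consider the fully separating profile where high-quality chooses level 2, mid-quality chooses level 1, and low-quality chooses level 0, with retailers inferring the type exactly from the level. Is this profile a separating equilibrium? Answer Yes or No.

Yes

Separating prices: level 2 → 30, level 1 → 25, level 0 → 15.
high-quality (assigned level 2): level 0: 15 − 0 = 15; level 1: 25 − 3 = 22; level 2: 30 − 6 = 24. high-quality stays.
mid-quality (assigned level 1): level 0: 15 − 0 = 15; level 1: 25 − 7 = 18; level 2: 30 − 14 = 16. mid-quality stays.
low-quality (assigned level 0): level 0: 15 − 0 = 15; level 1: 25 − 12 = 13; level 2: 30 − 24 = 6. low-quality stays.
Every type prefers its assigned level; separation holds.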